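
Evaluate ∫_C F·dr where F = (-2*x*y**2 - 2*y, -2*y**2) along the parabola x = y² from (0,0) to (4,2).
-176/3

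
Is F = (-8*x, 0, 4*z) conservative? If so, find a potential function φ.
Yes, F is conservative. φ = -4*x**2 + 2*z**2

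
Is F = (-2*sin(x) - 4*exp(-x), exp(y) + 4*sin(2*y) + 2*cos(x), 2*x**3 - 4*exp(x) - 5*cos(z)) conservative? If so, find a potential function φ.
No, ∇×F = (0, -6*x**2 + 4*exp(x), -2*sin(x)) ≠ 0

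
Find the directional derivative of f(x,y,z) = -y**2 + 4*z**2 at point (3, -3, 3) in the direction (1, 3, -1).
-6*sqrt(11)/11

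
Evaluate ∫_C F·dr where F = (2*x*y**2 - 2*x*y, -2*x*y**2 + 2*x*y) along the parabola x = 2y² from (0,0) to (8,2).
176/3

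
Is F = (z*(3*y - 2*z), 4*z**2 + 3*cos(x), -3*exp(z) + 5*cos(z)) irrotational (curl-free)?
No, ∇×F = (-8*z, 3*y - 4*z, -3*z - 3*sin(x))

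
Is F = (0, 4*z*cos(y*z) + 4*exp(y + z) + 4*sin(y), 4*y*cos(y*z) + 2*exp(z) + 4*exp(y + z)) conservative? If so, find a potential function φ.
Yes, F is conservative. φ = 2*exp(z) + 4*exp(y + z) + 4*sin(y*z) - 4*cos(y)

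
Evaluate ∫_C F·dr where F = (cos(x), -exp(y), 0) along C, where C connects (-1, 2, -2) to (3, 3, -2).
-exp(3) + sin(3) + sin(1) + exp(2)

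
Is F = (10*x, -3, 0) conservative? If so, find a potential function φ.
Yes, F is conservative. φ = 5*x**2 - 3*y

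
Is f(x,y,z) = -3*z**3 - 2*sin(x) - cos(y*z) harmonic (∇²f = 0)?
No, ∇²f = y**2*cos(y*z) + z**2*cos(y*z) - 18*z + 2*sin(x)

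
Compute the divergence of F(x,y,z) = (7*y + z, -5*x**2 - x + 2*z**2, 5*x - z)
-1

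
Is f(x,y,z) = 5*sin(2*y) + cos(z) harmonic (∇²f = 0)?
No, ∇²f = -20*sin(2*y) - cos(z)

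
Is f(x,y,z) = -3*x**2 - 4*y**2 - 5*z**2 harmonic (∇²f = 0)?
No, ∇²f = -24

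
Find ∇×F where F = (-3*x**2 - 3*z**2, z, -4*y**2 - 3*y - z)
(-8*y - 4, -6*z, 0)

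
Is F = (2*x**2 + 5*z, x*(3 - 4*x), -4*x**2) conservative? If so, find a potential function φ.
No, ∇×F = (0, 8*x + 5, 3 - 8*x) ≠ 0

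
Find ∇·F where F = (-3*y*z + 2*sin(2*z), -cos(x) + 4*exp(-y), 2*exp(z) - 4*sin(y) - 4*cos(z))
2*exp(z) + 4*sin(z) - 4*exp(-y)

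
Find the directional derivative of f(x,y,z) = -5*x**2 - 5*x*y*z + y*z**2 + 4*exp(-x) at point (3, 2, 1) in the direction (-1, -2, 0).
4*sqrt(5)*(1 + 17*exp(3))*exp(-3)/5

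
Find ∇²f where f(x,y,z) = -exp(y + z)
-2*exp(y + z)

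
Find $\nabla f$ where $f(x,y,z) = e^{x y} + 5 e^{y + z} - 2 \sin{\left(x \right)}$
(y*exp(x*y) - 2*cos(x), x*exp(x*y) + 5*exp(y + z), 5*exp(y + z))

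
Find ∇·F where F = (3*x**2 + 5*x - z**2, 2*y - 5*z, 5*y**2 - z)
6*x + 6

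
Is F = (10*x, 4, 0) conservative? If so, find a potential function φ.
Yes, F is conservative. φ = 5*x**2 + 4*y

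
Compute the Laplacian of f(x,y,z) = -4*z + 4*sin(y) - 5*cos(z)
-4*sin(y) + 5*cos(z)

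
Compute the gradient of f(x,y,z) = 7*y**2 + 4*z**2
(0, 14*y, 8*z)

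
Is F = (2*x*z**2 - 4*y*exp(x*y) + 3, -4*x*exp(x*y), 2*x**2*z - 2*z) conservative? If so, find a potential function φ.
Yes, F is conservative. φ = x**2*z**2 + 3*x - z**2 - 4*exp(x*y)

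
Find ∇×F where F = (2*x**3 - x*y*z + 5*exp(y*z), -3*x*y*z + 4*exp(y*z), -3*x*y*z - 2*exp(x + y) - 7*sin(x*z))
(3*x*y - 3*x*z - 4*y*exp(y*z) - 2*exp(x + y), -x*y + 3*y*z + 5*y*exp(y*z) + 7*z*cos(x*z) + 2*exp(x + y), z*(x - 3*y - 5*exp(y*z)))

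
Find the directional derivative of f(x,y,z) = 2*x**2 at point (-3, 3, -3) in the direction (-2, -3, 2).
24*sqrt(17)/17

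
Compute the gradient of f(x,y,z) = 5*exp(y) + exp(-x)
(-exp(-x), 5*exp(y), 0)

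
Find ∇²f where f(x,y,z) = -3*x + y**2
2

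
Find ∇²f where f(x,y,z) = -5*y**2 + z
-10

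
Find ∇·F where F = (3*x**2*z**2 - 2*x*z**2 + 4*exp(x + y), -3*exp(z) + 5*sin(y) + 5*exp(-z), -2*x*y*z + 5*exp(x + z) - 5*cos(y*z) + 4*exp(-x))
-2*x*y + 6*x*z**2 + 5*y*sin(y*z) - 2*z**2 + 4*exp(x + y) + 5*exp(x + z) + 5*cos(y)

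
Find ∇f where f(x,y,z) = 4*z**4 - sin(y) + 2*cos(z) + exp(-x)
(-exp(-x), -cos(y), 16*z**3 - 2*sin(z))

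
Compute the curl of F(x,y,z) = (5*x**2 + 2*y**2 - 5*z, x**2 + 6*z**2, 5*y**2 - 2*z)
(10*y - 12*z, -5, 2*x - 4*y)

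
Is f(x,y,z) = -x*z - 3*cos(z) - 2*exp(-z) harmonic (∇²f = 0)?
No, ∇²f = 3*cos(z) - 2*exp(-z)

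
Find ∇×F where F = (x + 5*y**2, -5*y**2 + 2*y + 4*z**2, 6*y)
(6 - 8*z, 0, -10*y)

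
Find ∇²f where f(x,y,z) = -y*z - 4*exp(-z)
-4*exp(-z)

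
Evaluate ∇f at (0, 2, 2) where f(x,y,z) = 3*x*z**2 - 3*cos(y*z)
(12, 6*sin(4), 6*sin(4))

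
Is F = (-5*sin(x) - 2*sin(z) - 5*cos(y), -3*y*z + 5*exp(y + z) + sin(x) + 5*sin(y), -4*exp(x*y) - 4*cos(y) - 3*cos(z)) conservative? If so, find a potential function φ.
No, ∇×F = (-4*x*exp(x*y) + 3*y - 5*exp(y + z) + 4*sin(y), 4*y*exp(x*y) - 2*cos(z), -5*sin(y) + cos(x)) ≠ 0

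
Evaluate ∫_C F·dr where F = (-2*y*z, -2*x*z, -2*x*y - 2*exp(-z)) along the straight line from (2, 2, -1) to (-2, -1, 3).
-20 - 2*E + 2*exp(-3)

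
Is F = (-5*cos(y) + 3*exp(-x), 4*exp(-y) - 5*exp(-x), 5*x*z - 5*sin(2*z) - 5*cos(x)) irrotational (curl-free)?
No, ∇×F = (0, -5*z - 5*sin(x), -5*sin(y) + 5*exp(-x))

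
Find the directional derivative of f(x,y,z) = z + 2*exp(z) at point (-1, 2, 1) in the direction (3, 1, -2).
sqrt(14)*(-2*E - 1)/7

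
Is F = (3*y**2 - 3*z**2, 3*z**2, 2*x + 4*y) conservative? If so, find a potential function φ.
No, ∇×F = (4 - 6*z, -6*z - 2, -6*y) ≠ 0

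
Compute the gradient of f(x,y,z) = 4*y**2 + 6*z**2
(0, 8*y, 12*z)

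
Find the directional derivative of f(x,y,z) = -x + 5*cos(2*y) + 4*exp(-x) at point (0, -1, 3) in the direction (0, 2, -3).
20*sqrt(13)*sin(2)/13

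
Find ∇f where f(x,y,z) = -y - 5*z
(0, -1, -5)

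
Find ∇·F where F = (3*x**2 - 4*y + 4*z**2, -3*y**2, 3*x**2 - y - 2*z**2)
6*x - 6*y - 4*z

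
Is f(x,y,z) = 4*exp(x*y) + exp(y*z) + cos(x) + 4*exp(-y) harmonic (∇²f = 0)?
No, ∇²f = 4*x**2*exp(x*y) + 4*y**2*exp(x*y) + y**2*exp(y*z) + z**2*exp(y*z) - cos(x) + 4*exp(-y)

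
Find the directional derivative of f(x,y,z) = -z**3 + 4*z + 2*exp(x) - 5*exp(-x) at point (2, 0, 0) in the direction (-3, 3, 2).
sqrt(22)*(-6*exp(4) - 15 + 8*exp(2))*exp(-2)/22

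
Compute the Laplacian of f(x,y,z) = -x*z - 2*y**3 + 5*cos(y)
-12*y - 5*cos(y)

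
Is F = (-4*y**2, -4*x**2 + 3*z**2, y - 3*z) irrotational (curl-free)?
No, ∇×F = (1 - 6*z, 0, -8*x + 8*y)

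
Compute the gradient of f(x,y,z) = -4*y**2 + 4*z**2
(0, -8*y, 8*z)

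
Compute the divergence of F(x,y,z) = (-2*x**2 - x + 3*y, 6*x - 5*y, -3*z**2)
-4*x - 6*z - 6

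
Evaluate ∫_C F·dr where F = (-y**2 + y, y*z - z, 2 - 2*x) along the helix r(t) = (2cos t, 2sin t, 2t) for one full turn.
0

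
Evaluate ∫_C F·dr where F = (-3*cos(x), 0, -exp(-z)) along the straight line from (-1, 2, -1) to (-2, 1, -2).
-E - 3*sin(1) + 3*sin(2) + exp(2)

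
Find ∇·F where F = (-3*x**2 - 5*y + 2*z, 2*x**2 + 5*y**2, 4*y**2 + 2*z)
-6*x + 10*y + 2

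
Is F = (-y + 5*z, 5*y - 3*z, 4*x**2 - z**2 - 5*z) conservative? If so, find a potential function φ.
No, ∇×F = (3, 5 - 8*x, 1) ≠ 0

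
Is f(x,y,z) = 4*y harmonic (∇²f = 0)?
Yes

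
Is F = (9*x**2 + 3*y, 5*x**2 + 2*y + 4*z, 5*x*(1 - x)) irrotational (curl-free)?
No, ∇×F = (-4, 10*x - 5, 10*x - 3)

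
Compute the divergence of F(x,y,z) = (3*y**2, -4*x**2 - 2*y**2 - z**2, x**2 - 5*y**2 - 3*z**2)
-4*y - 6*z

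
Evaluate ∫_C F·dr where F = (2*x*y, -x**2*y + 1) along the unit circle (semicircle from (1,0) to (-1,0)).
0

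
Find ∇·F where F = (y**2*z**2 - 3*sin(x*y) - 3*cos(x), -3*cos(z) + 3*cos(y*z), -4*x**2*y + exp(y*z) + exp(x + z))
y*exp(y*z) - 3*y*cos(x*y) - 3*z*sin(y*z) + exp(x + z) + 3*sin(x)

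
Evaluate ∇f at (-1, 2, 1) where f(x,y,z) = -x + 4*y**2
(-1, 16, 0)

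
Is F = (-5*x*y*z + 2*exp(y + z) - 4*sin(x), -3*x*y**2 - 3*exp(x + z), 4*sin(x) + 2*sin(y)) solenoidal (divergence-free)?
No, ∇·F = -6*x*y - 5*y*z - 4*cos(x)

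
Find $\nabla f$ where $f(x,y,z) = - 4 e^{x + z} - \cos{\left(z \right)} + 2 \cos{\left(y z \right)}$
(-4*exp(x + z), -2*z*sin(y*z), -2*y*sin(y*z) - 4*exp(x + z) + sin(z))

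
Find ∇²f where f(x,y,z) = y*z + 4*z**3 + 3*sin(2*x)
24*z - 12*sin(2*x)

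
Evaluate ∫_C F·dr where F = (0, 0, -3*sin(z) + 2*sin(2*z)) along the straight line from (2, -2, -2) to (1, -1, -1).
cos(4) + 3*cos(1) - 4*cos(2)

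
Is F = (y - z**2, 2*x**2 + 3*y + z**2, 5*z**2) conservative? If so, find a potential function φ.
No, ∇×F = (-2*z, -2*z, 4*x - 1) ≠ 0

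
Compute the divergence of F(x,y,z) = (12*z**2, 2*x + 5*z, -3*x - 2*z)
-2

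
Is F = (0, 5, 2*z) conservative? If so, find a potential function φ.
Yes, F is conservative. φ = 5*y + z**2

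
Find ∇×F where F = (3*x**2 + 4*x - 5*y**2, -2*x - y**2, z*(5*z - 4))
(0, 0, 10*y - 2)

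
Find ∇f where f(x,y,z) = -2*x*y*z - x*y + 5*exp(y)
(y*(-2*z - 1), -2*x*z - x + 5*exp(y), -2*x*y)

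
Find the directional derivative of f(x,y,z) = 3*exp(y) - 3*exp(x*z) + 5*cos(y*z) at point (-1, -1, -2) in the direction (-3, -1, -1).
-3*sqrt(11)*(1 + 5*E*sin(2) + 7*exp(3))*exp(-1)/11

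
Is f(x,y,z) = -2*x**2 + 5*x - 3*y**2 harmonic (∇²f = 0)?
No, ∇²f = -10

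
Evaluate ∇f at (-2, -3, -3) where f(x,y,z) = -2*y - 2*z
(0, -2, -2)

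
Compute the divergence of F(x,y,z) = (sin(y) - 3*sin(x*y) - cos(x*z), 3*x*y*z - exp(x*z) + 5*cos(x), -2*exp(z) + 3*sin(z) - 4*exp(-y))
3*x*z - 3*y*cos(x*y) + z*sin(x*z) - 2*exp(z) + 3*cos(z)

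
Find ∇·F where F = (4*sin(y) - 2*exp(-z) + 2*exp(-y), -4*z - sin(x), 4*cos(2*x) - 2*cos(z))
2*sin(z)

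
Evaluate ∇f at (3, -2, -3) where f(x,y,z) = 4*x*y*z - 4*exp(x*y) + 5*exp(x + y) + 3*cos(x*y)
(8*exp(-6) - 6*sin(6) + 5*E + 24, -36 + 9*sin(6) - 12*exp(-6) + 5*E, -24)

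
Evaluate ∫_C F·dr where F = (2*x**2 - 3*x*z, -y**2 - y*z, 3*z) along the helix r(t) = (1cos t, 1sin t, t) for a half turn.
-pi/2 - 4/3 + 3*pi**2/2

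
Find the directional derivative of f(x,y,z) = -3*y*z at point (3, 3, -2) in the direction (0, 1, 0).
6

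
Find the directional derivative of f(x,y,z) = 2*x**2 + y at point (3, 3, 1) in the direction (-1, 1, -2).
-11*sqrt(6)/6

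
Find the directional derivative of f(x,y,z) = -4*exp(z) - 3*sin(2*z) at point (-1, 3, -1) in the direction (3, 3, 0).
0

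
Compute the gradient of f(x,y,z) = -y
(0, -1, 0)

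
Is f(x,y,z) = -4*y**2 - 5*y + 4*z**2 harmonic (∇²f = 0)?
Yes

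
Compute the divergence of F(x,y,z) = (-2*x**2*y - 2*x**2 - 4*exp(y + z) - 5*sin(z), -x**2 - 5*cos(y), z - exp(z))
-4*x*y - 4*x - exp(z) + 5*sin(y) + 1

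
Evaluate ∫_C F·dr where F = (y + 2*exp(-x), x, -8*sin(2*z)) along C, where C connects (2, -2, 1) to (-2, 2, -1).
-4*sinh(2)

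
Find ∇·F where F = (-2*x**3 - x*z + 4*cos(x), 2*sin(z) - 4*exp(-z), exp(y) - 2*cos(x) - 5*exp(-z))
-6*x**2 - z - 4*sin(x) + 5*exp(-z)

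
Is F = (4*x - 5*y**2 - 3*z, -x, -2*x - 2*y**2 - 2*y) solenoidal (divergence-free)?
No, ∇·F = 4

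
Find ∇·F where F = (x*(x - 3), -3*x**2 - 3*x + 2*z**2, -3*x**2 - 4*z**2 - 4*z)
2*x - 8*z - 7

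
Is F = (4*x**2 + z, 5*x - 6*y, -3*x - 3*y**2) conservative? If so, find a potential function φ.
No, ∇×F = (-6*y, 4, 5) ≠ 0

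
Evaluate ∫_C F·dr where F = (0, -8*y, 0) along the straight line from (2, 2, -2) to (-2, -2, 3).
0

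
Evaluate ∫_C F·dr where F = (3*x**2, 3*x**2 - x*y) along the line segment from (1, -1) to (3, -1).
26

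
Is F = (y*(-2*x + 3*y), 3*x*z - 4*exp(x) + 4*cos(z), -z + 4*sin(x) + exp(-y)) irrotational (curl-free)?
No, ∇×F = (-3*x + 4*sin(z) - exp(-y), -4*cos(x), 2*x - 6*y + 3*z - 4*exp(x))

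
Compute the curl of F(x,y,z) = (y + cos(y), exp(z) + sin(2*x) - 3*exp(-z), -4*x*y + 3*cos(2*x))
(-4*x - exp(z) - 3*exp(-z), 4*y + 6*sin(2*x), sin(y) + 2*cos(2*x) - 1)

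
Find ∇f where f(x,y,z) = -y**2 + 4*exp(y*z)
(0, -2*y + 4*z*exp(y*z), 4*y*exp(y*z))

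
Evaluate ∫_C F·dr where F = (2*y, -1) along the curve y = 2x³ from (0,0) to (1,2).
-1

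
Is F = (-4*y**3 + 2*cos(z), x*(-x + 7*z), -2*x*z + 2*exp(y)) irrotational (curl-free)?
No, ∇×F = (-7*x + 2*exp(y), 2*z - 2*sin(z), -2*x + 12*y**2 + 7*z)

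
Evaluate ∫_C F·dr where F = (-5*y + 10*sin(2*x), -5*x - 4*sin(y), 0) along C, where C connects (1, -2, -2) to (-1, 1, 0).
-5 - 4*cos(2) + 4*cos(1)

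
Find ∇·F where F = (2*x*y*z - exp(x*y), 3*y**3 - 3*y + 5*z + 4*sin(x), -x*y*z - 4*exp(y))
-x*y + 9*y**2 + 2*y*z - y*exp(x*y) - 3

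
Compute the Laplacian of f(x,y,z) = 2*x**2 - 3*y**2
-2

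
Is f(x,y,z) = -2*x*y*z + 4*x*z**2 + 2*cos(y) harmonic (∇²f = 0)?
No, ∇²f = 8*x - 2*cos(y)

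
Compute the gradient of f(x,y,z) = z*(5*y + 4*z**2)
(0, 5*z, 5*y + 12*z**2)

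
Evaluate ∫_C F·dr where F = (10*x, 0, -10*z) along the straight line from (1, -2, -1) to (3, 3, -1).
40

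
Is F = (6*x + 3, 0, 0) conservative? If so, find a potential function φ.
Yes, F is conservative. φ = 3*x*(x + 1)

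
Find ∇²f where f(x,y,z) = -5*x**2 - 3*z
-10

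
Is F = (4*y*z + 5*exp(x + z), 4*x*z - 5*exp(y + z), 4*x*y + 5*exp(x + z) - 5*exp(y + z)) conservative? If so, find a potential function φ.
Yes, F is conservative. φ = 4*x*y*z + 5*exp(x + z) - 5*exp(y + z)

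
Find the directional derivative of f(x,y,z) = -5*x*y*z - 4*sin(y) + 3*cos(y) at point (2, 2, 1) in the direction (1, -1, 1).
sqrt(3)*(-20 + 4*cos(2) + 3*sin(2))/3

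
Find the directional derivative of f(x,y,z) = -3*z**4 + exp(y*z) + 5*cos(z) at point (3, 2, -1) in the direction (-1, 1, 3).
sqrt(11)*(5 + 3*(5*sin(1) + 12)*exp(2))*exp(-2)/11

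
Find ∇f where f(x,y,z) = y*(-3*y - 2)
(0, -6*y - 2, 0)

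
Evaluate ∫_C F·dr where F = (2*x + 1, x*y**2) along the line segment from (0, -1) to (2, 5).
72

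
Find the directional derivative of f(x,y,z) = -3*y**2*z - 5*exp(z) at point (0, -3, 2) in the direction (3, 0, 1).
sqrt(10)*(-5*exp(2) - 27)/10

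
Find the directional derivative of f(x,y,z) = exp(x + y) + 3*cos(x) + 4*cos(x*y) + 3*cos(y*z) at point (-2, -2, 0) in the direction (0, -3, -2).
-3*sqrt(13)*(8*exp(4)*sin(4) + 1)*exp(-4)/13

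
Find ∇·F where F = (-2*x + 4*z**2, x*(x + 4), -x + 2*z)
0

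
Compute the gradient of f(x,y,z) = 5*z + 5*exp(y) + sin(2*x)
(2*cos(2*x), 5*exp(y), 5)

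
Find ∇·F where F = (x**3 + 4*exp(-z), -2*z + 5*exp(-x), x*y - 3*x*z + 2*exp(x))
3*x*(x - 1)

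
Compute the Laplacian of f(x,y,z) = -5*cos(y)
5*cos(y)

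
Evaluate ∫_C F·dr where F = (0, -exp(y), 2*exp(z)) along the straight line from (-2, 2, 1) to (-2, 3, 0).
-exp(3) - 2*E + 2 + exp(2)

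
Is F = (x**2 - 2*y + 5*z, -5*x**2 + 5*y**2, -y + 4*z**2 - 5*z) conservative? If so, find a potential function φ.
No, ∇×F = (-1, 5, 2 - 10*x) ≠ 0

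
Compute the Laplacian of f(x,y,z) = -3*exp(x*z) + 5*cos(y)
-3*x**2*exp(x*z) - 3*z**2*exp(x*z) - 5*cos(y)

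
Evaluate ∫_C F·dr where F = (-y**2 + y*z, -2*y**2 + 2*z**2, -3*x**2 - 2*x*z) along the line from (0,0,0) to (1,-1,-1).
1/3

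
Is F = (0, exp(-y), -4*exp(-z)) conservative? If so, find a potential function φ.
Yes, F is conservative. φ = 4*exp(-z) - exp(-y)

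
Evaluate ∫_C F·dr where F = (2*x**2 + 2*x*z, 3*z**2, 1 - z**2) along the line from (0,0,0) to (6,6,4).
956/3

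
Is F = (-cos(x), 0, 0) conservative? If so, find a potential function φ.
Yes, F is conservative. φ = -sin(x)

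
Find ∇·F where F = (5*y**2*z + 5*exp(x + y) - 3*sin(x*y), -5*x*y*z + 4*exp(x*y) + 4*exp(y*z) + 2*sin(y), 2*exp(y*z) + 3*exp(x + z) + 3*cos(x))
-5*x*z + 4*x*exp(x*y) + 2*y*exp(y*z) - 3*y*cos(x*y) + 4*z*exp(y*z) + 5*exp(x + y) + 3*exp(x + z) + 2*cos(y)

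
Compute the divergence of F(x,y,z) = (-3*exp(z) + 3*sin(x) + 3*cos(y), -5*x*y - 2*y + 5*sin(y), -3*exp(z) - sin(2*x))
-5*x - 3*exp(z) + 3*cos(x) + 5*cos(y) - 2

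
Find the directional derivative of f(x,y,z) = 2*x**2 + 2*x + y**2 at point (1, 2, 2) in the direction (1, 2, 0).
14*sqrt(5)/5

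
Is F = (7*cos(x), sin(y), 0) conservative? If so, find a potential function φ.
Yes, F is conservative. φ = 7*sin(x) - cos(y)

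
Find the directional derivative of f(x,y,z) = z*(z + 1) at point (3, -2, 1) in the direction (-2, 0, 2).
3*sqrt(2)/2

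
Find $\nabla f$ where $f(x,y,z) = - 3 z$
(0, 0, -3)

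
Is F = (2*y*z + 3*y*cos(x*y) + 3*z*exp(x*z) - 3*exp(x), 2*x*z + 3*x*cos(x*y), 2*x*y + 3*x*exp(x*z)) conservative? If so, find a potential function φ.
Yes, F is conservative. φ = 2*x*y*z - 3*exp(x) + 3*exp(x*z) + 3*sin(x*y)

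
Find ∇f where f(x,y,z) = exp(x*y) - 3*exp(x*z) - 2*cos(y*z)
(y*exp(x*y) - 3*z*exp(x*z), x*exp(x*y) + 2*z*sin(y*z), -3*x*exp(x*z) + 2*y*sin(y*z))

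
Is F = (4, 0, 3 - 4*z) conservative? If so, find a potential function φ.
Yes, F is conservative. φ = 4*x - 2*z**2 + 3*z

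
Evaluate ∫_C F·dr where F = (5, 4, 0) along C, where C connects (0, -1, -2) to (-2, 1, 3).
-2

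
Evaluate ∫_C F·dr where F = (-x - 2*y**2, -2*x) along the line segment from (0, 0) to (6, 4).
-106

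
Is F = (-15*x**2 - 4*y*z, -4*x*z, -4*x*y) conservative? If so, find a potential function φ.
Yes, F is conservative. φ = x*(-5*x**2 - 4*y*z)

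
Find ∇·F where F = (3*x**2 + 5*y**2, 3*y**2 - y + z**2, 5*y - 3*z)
6*x + 6*y - 4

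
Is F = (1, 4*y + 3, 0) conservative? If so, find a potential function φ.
Yes, F is conservative. φ = x + 2*y**2 + 3*y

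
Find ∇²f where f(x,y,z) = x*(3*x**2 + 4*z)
18*x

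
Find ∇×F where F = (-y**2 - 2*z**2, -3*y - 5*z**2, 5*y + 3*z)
(10*z + 5, -4*z, 2*y)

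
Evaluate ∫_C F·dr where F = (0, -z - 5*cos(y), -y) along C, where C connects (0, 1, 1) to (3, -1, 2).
3 + 10*sin(1)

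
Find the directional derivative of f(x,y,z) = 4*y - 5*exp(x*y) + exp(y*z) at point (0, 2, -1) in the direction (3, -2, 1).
sqrt(14)*(2 - 19*exp(2))*exp(-2)/7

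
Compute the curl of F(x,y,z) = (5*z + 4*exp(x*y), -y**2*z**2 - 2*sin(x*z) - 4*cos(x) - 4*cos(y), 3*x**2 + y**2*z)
(2*x*cos(x*z) + 2*y**2*z + 2*y*z, 5 - 6*x, -4*x*exp(x*y) - 2*z*cos(x*z) + 4*sin(x))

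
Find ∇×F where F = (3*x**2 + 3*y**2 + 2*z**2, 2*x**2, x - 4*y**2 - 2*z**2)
(-8*y, 4*z - 1, 4*x - 6*y)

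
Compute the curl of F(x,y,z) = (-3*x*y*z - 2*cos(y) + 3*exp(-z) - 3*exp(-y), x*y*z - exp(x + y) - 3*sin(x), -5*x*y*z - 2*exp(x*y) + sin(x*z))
(x*(-y - 5*z - 2*exp(x*y)), -3*x*y + 5*y*z + 2*y*exp(x*y) - z*cos(x*z) - 3*exp(-z), 3*x*z + y*z - exp(x + y) - 2*sin(y) - 3*cos(x) - 3*exp(-y))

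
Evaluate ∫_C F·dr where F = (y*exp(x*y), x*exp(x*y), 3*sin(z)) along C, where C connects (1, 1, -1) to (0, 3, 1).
1 - E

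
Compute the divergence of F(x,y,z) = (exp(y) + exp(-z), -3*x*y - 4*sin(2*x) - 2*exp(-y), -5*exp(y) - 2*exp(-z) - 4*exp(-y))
-3*x + 2*exp(-z) + 2*exp(-y)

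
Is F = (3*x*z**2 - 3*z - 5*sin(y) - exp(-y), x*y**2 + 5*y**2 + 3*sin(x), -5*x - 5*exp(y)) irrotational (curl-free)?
No, ∇×F = (-5*exp(y), 6*x*z + 2, y**2 + 3*cos(x) + 5*cos(y) - exp(-y))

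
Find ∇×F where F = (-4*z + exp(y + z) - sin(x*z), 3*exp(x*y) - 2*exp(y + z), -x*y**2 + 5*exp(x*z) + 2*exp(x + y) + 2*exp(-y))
(2*((-x*y + exp(x + y) + exp(y + z))*exp(y) - 1)*exp(-y), -x*cos(x*z) + y**2 - 5*z*exp(x*z) - 2*exp(x + y) + exp(y + z) - 4, 3*y*exp(x*y) - exp(y + z))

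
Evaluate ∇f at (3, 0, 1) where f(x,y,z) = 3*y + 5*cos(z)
(0, 3, -5*sin(1))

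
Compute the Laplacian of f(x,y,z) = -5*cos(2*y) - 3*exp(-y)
20*cos(2*y) - 3*exp(-y)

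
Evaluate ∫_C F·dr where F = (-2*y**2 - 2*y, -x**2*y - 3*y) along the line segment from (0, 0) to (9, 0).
0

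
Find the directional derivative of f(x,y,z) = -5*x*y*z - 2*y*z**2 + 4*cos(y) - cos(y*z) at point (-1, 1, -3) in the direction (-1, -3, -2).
sqrt(14)*(-7*sin(3) + 12*sin(1) + 50)/14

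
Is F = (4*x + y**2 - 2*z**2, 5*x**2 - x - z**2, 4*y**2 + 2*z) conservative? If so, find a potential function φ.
No, ∇×F = (8*y + 2*z, -4*z, 10*x - 2*y - 1) ≠ 0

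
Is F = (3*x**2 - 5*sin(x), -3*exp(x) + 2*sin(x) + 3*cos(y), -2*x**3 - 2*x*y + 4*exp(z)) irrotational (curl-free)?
No, ∇×F = (-2*x, 6*x**2 + 2*y, -3*exp(x) + 2*cos(x))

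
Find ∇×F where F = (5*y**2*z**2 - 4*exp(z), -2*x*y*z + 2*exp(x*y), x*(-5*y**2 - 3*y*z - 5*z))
(x*(-8*y - 3*z), 10*y**2*z + 5*y**2 + 3*y*z + 5*z - 4*exp(z), 2*y*(-5*z**2 - z + exp(x*y)))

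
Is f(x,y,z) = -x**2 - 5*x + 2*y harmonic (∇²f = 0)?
No, ∇²f = -2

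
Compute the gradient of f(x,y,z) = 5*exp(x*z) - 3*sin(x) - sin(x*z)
(5*z*exp(x*z) - z*cos(x*z) - 3*cos(x), 0, x*(5*exp(x*z) - cos(x*z)))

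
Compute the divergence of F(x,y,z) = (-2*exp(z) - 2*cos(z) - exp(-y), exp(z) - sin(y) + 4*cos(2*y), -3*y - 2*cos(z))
-8*sin(2*y) + 2*sin(z) - cos(y)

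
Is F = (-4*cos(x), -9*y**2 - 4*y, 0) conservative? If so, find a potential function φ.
Yes, F is conservative. φ = -3*y**3 - 2*y**2 - 4*sin(x)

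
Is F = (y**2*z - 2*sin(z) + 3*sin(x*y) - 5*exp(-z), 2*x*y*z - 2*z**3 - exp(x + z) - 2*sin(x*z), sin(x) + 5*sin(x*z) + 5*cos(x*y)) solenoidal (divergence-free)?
No, ∇·F = 2*x*z + 5*x*cos(x*z) + 3*y*cos(x*y)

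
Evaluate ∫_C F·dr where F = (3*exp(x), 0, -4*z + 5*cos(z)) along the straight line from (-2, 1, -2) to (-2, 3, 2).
10*sin(2)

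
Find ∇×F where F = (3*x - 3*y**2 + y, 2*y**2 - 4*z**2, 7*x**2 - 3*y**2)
(-6*y + 8*z, -14*x, 6*y - 1)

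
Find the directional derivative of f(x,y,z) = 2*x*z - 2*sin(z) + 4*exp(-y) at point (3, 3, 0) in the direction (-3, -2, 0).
8*sqrt(13)*exp(-3)/13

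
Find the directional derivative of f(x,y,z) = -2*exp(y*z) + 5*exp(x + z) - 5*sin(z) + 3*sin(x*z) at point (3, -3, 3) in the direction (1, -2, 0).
sqrt(5)*(9*exp(9)*cos(9) + 12 + 5*exp(15))*exp(-9)/5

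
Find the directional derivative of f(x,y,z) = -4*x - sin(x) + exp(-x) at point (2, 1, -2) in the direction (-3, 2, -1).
3*sqrt(14)*(1 + (cos(2) + 4)*exp(2))*exp(-2)/14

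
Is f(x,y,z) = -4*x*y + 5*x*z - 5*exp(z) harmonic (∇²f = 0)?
No, ∇²f = -5*exp(z)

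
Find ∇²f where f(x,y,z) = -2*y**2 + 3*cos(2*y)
-12*cos(2*y) - 4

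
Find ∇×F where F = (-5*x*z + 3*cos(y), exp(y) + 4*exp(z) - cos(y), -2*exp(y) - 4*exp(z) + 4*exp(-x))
(-2*exp(y) - 4*exp(z), -5*x + 4*exp(-x), 3*sin(y))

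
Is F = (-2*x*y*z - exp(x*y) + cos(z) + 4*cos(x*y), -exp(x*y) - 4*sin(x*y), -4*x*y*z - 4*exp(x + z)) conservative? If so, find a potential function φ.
No, ∇×F = (-4*x*z, -2*x*y + 4*y*z + 4*exp(x + z) - sin(z), 2*x*z + x*exp(x*y) + 4*x*sin(x*y) - y*exp(x*y) - 4*y*cos(x*y)) ≠ 0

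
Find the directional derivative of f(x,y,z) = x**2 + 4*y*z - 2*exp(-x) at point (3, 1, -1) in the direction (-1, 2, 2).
-2 - 2*exp(-3)/3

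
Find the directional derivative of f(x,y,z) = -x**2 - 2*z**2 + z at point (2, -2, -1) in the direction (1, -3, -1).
-9*sqrt(11)/11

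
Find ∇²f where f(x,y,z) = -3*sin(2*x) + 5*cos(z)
12*sin(2*x) - 5*cos(z)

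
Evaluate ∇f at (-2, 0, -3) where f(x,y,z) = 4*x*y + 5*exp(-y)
(0, -13, 0)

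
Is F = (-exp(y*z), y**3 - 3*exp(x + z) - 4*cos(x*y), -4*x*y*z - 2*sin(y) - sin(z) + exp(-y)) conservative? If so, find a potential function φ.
No, ∇×F = (-4*x*z + 3*exp(x + z) - 2*cos(y) - exp(-y), y*(4*z - exp(y*z)), 4*y*sin(x*y) + z*exp(y*z) - 3*exp(x + z)) ≠ 0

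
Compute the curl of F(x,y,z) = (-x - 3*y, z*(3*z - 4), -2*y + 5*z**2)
(2 - 6*z, 0, 3)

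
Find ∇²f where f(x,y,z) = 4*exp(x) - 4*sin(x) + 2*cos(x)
4*exp(x) + 4*sin(x) - 2*cos(x)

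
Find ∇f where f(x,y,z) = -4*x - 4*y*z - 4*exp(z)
(-4, -4*z, -4*y - 4*exp(z))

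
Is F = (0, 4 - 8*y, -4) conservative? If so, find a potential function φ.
Yes, F is conservative. φ = -4*y**2 + 4*y - 4*z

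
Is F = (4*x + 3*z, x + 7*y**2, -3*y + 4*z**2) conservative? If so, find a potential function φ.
No, ∇×F = (-3, 3, 1) ≠ 0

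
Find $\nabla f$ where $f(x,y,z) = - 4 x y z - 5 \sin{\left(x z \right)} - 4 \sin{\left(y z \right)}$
(-z*(4*y + 5*cos(x*z)), -4*z*(x + cos(y*z)), -4*x*y - 5*x*cos(x*z) - 4*y*cos(y*z))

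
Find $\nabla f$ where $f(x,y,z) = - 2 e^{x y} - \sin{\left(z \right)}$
(-2*y*exp(x*y), -2*x*exp(x*y), -cos(z))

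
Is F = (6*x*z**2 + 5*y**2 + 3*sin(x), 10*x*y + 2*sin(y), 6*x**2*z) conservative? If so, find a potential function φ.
Yes, F is conservative. φ = 3*x**2*z**2 + 5*x*y**2 - 3*cos(x) - 2*cos(y)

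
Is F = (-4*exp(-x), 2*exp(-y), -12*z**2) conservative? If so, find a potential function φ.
Yes, F is conservative. φ = -4*z**3 - 2*exp(-y) + 4*exp(-x)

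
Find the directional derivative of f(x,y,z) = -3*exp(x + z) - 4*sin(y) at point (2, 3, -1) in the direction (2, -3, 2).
12*sqrt(17)*(-E + cos(3))/17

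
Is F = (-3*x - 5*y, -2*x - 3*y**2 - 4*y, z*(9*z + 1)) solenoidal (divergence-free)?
No, ∇·F = -6*y + 18*z - 6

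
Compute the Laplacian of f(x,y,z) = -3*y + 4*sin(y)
-4*sin(y)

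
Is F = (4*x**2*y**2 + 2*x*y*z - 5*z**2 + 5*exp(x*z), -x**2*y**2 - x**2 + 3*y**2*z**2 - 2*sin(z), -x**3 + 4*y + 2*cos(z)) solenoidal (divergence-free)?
No, ∇·F = -2*x**2*y + 8*x*y**2 + 6*y*z**2 + 2*y*z + 5*z*exp(x*z) - 2*sin(z)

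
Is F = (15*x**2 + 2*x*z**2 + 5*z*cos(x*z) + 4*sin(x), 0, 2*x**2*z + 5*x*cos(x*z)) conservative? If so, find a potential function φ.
Yes, F is conservative. φ = 5*x**3 + x**2*z**2 + 5*sin(x*z) - 4*cos(x)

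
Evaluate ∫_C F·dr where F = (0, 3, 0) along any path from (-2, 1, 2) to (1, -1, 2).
-6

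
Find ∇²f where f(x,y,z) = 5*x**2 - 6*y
10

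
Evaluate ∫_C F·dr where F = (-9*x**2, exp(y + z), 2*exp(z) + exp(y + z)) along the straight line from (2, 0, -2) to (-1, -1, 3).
-3*exp(-2) + exp(2) + 27 + 2*exp(3)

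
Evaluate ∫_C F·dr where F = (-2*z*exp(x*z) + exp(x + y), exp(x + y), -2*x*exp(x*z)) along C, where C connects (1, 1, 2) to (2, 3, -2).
(-2 + exp(6) + exp(9))*exp(-4)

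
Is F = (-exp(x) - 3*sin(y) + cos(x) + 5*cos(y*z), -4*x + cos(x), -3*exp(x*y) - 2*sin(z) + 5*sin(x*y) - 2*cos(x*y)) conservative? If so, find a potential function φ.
No, ∇×F = (x*(-3*exp(x*y) + 2*sin(x*y) + 5*cos(x*y)), y*(3*exp(x*y) - 2*sin(x*y) - 5*sin(y*z) - 5*cos(x*y)), 5*z*sin(y*z) - sin(x) + 3*cos(y) - 4) ≠ 0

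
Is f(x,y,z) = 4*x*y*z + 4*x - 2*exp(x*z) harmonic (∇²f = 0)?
No, ∇²f = 2*(-x**2 - z**2)*exp(x*z)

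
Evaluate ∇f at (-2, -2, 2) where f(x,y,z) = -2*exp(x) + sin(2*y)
(-2*exp(-2), 2*cos(4), 0)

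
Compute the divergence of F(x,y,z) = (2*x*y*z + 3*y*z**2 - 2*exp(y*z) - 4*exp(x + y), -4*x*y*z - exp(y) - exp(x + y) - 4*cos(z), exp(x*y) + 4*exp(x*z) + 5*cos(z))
-4*x*z + 4*x*exp(x*z) + 2*y*z - exp(y) - 5*exp(x + y) - 5*sin(z)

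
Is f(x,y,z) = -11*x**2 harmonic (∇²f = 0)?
No, ∇²f = -22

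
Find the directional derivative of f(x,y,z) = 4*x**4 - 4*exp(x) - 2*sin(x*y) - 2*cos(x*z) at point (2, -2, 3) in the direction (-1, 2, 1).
sqrt(6)*(-64 - sin(6) - 6*cos(4) + 2*exp(2))/3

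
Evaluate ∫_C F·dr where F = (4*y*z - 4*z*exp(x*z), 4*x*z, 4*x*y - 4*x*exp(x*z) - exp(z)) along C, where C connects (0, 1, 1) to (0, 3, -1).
2*sinh(1)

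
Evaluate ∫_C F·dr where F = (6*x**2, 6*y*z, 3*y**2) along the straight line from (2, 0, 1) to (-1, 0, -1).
-18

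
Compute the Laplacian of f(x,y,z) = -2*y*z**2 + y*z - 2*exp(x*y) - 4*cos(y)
-2*x**2*exp(x*y) - 2*y**2*exp(x*y) - 4*y + 4*cos(y)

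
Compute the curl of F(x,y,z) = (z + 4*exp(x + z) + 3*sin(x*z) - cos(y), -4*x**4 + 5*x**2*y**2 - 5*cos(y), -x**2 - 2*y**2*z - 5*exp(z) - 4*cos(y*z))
(4*z*(-y + sin(y*z)), 3*x*cos(x*z) + 2*x + 4*exp(x + z) + 1, -16*x**3 + 10*x*y**2 - sin(y))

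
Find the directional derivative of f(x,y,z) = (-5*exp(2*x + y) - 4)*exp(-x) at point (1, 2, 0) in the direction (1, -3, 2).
sqrt(14)*(2 + 5*exp(4))*exp(-1)/7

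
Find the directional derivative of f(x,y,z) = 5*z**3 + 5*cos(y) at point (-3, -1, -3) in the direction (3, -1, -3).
-5*sqrt(19)*(sin(1) + 81)/19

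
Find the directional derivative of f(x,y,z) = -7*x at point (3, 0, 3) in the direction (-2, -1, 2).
14/3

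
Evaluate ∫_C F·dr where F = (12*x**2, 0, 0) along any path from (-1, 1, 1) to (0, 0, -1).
4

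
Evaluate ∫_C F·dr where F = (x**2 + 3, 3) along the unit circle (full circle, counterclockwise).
0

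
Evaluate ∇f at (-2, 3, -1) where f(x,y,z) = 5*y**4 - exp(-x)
(exp(2), 540, 0)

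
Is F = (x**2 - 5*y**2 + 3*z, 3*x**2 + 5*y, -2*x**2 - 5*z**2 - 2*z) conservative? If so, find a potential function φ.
No, ∇×F = (0, 4*x + 3, 6*x + 10*y) ≠ 0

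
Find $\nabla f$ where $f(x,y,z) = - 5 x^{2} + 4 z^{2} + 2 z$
(-10*x, 0, 8*z + 2)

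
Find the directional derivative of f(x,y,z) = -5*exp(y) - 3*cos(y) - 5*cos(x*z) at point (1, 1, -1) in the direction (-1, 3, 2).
-3*sqrt(14)*(2*sin(1) + 5*E)/14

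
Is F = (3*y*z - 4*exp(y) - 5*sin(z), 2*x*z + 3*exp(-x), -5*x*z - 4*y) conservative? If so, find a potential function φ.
No, ∇×F = (-2*x - 4, 3*y + 5*z - 5*cos(z), -z + 4*exp(y) - 3*exp(-x)) ≠ 0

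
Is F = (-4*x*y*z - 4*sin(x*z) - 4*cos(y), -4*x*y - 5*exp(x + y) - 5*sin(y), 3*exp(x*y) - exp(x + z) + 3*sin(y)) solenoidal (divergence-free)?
No, ∇·F = -4*x - 4*y*z - 4*z*cos(x*z) - 5*exp(x + y) - exp(x + z) - 5*cos(y)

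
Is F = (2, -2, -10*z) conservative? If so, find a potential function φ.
Yes, F is conservative. φ = 2*x - 2*y - 5*z**2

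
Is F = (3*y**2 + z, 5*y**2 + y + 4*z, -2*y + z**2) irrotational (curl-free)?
No, ∇×F = (-6, 1, -6*y)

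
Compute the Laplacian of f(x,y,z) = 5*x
0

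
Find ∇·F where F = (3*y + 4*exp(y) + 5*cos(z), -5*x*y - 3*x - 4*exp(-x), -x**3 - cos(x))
-5*x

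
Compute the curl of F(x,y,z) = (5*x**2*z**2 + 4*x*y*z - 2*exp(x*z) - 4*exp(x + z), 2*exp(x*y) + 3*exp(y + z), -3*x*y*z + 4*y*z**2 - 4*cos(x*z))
(-3*x*z + 4*z**2 - 3*exp(y + z), 10*x**2*z + 4*x*y - 2*x*exp(x*z) + 3*y*z - 4*z*sin(x*z) - 4*exp(x + z), -4*x*z + 2*y*exp(x*y))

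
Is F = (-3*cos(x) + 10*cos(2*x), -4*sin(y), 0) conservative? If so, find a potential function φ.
Yes, F is conservative. φ = -3*sin(x) + 5*sin(2*x) + 4*cos(y)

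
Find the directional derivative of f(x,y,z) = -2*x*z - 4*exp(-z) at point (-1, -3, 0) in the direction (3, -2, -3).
-9*sqrt(22)/11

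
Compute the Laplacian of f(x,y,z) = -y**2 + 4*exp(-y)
-2 + 4*exp(-y)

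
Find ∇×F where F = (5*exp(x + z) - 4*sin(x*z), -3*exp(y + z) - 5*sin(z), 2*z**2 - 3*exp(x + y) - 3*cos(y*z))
(3*z*sin(y*z) - 3*exp(x + y) + 3*exp(y + z) + 5*cos(z), -4*x*cos(x*z) + 3*exp(x + y) + 5*exp(x + z), 0)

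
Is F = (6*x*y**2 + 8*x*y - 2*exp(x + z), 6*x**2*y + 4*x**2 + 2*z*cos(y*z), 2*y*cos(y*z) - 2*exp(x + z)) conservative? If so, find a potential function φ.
Yes, F is conservative. φ = 3*x**2*y**2 + 4*x**2*y - 2*exp(x + z) + 2*sin(y*z)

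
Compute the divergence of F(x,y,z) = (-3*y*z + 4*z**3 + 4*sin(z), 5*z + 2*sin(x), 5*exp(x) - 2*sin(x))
0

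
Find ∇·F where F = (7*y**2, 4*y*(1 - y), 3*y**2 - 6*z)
-8*y - 2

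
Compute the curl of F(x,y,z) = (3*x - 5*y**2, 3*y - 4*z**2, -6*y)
(8*z - 6, 0, 10*y)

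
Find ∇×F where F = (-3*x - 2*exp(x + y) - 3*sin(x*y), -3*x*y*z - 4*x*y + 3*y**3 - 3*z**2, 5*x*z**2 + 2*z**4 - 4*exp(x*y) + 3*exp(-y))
(3*x*y - 4*x*exp(x*y) + 6*z - 3*exp(-y), 4*y*exp(x*y) - 5*z**2, 3*x*cos(x*y) - 3*y*z - 4*y + 2*exp(x + y))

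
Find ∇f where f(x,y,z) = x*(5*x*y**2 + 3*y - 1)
(10*x*y**2 + 3*y - 1, x*(10*x*y + 3), 0)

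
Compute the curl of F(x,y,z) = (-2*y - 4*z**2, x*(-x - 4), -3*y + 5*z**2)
(-3, -8*z, -2*x - 2)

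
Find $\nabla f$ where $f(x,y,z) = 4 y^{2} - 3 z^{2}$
(0, 8*y, -6*z)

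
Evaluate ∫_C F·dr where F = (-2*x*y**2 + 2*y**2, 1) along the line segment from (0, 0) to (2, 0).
0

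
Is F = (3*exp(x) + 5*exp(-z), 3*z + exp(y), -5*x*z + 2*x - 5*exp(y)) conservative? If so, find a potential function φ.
No, ∇×F = (-5*exp(y) - 3, 5*z - 2 - 5*exp(-z), 0) ≠ 0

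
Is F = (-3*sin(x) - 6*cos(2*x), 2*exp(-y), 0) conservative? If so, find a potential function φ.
Yes, F is conservative. φ = -3*sin(2*x) + 3*cos(x) - 2*exp(-y)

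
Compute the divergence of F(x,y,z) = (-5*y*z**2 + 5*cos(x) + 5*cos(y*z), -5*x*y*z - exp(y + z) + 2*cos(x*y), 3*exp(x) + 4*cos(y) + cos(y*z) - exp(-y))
-5*x*z - 2*x*sin(x*y) - y*sin(y*z) - exp(y + z) - 5*sin(x)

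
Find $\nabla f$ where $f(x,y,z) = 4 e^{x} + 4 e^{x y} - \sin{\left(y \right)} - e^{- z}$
(4*y*exp(x*y) + 4*exp(x), 4*x*exp(x*y) - cos(y), exp(-z))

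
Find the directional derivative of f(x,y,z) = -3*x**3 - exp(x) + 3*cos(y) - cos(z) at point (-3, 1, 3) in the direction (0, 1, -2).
-sqrt(5)*(2*sin(3) + 3*sin(1))/5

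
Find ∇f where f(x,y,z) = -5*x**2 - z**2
(-10*x, 0, -2*z)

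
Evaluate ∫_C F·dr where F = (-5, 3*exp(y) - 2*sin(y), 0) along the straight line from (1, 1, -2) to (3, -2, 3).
-10 - 3*E - 2*cos(1) + 2*cos(2) + 3*exp(-2)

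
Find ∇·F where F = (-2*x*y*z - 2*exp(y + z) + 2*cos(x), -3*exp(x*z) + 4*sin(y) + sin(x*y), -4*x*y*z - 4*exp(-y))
-4*x*y + x*cos(x*y) - 2*y*z - 2*sin(x) + 4*cos(y)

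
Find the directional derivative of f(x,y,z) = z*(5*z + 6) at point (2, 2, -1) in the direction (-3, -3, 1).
-4*sqrt(19)/19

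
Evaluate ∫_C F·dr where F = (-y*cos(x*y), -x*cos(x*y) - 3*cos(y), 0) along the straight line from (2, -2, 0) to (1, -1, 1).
-3*sin(2) - sin(4) + 4*sin(1)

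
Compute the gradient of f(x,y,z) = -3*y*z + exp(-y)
(0, -3*z - exp(-y), -3*y)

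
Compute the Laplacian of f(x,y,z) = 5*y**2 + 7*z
10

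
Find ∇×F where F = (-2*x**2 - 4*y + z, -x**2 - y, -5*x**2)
(0, 10*x + 1, 4 - 2*x)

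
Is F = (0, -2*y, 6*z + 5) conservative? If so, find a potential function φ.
Yes, F is conservative. φ = -y**2 + 3*z**2 + 5*z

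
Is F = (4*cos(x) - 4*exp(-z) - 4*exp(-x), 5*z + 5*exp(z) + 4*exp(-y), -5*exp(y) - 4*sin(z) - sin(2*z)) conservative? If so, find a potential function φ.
No, ∇×F = (-5*exp(y) - 5*exp(z) - 5, 4*exp(-z), 0) ≠ 0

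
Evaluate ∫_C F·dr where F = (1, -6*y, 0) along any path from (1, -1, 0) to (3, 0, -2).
5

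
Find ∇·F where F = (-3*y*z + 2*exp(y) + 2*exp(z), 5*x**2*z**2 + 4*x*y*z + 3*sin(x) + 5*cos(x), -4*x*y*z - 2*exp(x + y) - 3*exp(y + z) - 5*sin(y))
-4*x*y + 4*x*z - 3*exp(y + z)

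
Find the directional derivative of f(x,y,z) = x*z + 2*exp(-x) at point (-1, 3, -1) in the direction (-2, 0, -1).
sqrt(5)*(3 + 4*E)/5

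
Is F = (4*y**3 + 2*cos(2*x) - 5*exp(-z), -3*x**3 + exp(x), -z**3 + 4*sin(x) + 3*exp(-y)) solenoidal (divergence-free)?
No, ∇·F = -3*z**2 - 4*sin(2*x)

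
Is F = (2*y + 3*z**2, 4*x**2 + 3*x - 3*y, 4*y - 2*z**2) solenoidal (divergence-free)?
No, ∇·F = -4*z - 3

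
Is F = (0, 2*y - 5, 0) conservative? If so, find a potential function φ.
Yes, F is conservative. φ = y*(y - 5)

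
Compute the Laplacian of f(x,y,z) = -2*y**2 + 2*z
-4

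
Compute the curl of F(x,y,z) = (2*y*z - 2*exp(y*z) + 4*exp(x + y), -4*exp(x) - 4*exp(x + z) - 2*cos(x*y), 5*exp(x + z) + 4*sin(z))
(4*exp(x + z), -2*y*exp(y*z) + 2*y - 5*exp(x + z), 2*y*sin(x*y) + 2*z*exp(y*z) - 2*z - 4*exp(x) - 4*exp(x + y) - 4*exp(x + z))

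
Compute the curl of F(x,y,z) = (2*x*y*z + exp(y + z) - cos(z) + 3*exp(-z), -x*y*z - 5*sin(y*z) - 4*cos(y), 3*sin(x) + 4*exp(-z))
(y*(x + 5*cos(y*z)), 2*x*y + exp(y + z) + sin(z) - 3*cos(x) - 3*exp(-z), -2*x*z - y*z - exp(y + z))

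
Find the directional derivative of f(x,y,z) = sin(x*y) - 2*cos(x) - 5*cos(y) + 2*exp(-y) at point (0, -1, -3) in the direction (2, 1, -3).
-sqrt(14)*(2 + 5*sin(1) + 2*E)/14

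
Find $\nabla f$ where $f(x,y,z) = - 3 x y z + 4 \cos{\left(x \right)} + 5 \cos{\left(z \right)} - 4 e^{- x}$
(-3*y*z - 4*sin(x) + 4*exp(-x), -3*x*z, -3*x*y - 5*sin(z))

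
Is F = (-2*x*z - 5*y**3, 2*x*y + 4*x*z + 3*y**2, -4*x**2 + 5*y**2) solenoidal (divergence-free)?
No, ∇·F = 2*x + 6*y - 2*z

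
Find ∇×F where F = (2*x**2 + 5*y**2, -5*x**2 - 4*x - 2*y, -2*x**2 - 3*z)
(0, 4*x, -10*x - 10*y - 4)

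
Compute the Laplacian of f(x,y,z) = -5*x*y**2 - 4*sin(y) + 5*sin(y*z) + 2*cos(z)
-10*x - 5*y**2*sin(y*z) - 5*z**2*sin(y*z) + 4*sin(y) - 2*cos(z)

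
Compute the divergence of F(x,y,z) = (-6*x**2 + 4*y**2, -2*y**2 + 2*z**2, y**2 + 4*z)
-12*x - 4*y + 4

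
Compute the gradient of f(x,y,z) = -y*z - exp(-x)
(exp(-x), -z, -y)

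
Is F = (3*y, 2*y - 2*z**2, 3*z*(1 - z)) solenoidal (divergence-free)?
No, ∇·F = 5 - 6*z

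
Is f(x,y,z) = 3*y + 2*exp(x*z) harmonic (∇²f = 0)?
No, ∇²f = 2*(x**2 + z**2)*exp(x*z)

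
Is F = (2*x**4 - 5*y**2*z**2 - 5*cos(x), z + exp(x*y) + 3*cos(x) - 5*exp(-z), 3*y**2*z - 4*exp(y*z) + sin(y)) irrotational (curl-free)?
No, ∇×F = (6*y*z - 4*z*exp(y*z) + cos(y) - 1 - 5*exp(-z), -10*y**2*z, 10*y*z**2 + y*exp(x*y) - 3*sin(x))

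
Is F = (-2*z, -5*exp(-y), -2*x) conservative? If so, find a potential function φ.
Yes, F is conservative. φ = -2*x*z + 5*exp(-y)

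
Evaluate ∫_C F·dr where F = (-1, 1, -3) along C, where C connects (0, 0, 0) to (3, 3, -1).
3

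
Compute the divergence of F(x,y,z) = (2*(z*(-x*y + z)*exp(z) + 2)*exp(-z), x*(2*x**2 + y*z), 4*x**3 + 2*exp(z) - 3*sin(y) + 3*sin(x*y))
x*z - 2*y*z + 2*exp(z)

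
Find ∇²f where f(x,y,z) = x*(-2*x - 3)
-4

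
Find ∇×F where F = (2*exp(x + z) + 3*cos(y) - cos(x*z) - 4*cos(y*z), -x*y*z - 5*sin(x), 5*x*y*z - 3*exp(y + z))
(x*y + 5*x*z - 3*exp(y + z), x*sin(x*z) - 5*y*z + 4*y*sin(y*z) + 2*exp(x + z), -y*z - 4*z*sin(y*z) + 3*sin(y) - 5*cos(x))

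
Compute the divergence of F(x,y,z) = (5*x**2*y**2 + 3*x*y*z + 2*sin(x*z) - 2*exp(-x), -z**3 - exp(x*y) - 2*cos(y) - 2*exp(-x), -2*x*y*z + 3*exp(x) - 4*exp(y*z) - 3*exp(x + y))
10*x*y**2 - 2*x*y - x*exp(x*y) + 3*y*z - 4*y*exp(y*z) + 2*z*cos(x*z) + 2*sin(y) + 2*exp(-x)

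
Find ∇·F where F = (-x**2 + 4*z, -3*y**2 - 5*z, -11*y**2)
-2*x - 6*y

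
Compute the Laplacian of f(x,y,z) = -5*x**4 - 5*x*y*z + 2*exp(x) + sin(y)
-60*x**2 + 2*exp(x) - sin(y)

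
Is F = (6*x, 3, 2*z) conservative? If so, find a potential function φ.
Yes, F is conservative. φ = 3*x**2 + 3*y + z**2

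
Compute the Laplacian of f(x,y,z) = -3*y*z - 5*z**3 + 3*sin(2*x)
-30*z - 12*sin(2*x)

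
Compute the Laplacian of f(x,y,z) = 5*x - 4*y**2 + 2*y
-8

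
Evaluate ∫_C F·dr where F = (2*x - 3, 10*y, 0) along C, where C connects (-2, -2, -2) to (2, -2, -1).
-12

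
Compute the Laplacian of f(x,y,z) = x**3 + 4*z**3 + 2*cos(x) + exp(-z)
6*x + 24*z - 2*cos(x) + exp(-z)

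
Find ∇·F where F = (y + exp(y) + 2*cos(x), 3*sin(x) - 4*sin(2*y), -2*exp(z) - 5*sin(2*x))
-2*exp(z) - 2*sin(x) - 8*cos(2*y)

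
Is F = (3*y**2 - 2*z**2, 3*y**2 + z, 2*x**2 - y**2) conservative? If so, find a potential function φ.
No, ∇×F = (-2*y - 1, -4*x - 4*z, -6*y) ≠ 0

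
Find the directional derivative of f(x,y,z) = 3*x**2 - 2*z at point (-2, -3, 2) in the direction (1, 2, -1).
-5*sqrt(6)/3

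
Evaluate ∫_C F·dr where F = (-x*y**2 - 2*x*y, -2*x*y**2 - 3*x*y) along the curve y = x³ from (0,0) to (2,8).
-28832/35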